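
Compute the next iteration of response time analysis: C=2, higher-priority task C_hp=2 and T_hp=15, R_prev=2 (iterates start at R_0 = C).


R_next = C + ceil(R_prev / T_hp) * C_hp
ceil(2 / 15) = ceil(0.1333) = 1
Interference = 1 * 2 = 2
R_next = 2 + 2 = 4

4


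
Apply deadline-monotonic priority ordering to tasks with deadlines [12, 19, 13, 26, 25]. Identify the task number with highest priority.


Sort tasks by relative deadline (ascending):
  Task 1: deadline = 12
  Task 3: deadline = 13
  Task 2: deadline = 19
  Task 5: deadline = 25
  Task 4: deadline = 26
Priority order (highest first): [1, 3, 2, 5, 4]
Highest priority task = 1

1


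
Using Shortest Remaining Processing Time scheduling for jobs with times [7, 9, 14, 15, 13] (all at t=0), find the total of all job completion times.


Since all jobs arrive at t=0, SRPT equals SPT ordering.
SPT order: [7, 9, 13, 14, 15]
Completion times:
  Job 1: p=7, C=7
  Job 2: p=9, C=16
  Job 3: p=13, C=29
  Job 4: p=14, C=43
  Job 5: p=15, C=58
Total completion time = 7 + 16 + 29 + 43 + 58 = 153

153


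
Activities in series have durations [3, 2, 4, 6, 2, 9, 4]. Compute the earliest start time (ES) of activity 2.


Activity 2 starts after activities 1 through 1 complete.
Predecessor durations: [3]
ES = 3 = 3

3


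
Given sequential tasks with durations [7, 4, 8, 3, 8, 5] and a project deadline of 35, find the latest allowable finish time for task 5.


LF(activity 5) = deadline - sum of successor durations
Successors: activities 6 through 6 with durations [5]
Sum of successor durations = 5
LF = 35 - 5 = 30

30


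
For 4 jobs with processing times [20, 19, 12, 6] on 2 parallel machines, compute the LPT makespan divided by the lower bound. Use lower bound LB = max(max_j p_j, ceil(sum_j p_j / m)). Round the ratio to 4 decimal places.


LPT order: [20, 19, 12, 6]
Machine loads after assignment: [26, 31]
LPT makespan = 31
Lower bound = max(max_job, ceil(total/2)) = max(20, 29) = 29
Ratio = 31 / 29 = 1.069

1.069


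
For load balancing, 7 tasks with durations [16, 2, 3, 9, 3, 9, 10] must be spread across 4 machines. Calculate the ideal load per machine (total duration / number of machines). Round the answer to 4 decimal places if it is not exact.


Total processing time = 16 + 2 + 3 + 9 + 3 + 9 + 10 = 52
Number of machines = 4
Ideal balanced load = 52 / 4 = 13.0

13.0


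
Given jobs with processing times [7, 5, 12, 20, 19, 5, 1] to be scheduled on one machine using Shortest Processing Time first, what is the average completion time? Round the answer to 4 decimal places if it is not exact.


Sort jobs by processing time (SPT order): [1, 5, 5, 7, 12, 19, 20]
Compute completion times sequentially:
  Job 1: processing = 1, completes at 1
  Job 2: processing = 5, completes at 6
  Job 3: processing = 5, completes at 11
  Job 4: processing = 7, completes at 18
  Job 5: processing = 12, completes at 30
  Job 6: processing = 19, completes at 49
  Job 7: processing = 20, completes at 69
Sum of completion times = 184
Average completion time = 184/7 = 26.2857

26.2857


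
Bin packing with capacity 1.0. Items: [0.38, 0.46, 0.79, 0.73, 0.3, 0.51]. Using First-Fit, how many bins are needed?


Place items sequentially using First-Fit:
  Item 0.38 -> new Bin 1
  Item 0.46 -> Bin 1 (now 0.84)
  Item 0.79 -> new Bin 2
  Item 0.73 -> new Bin 3
  Item 0.3 -> new Bin 4
  Item 0.51 -> Bin 4 (now 0.81)
Total bins used = 4

4


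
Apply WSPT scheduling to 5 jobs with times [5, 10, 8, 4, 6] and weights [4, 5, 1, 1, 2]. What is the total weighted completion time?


Compute p/w ratios and sort ascending (WSPT): [(5, 4), (10, 5), (6, 2), (4, 1), (8, 1)]
Compute weighted completion times:
  Job (p=5,w=4): C=5, w*C=4*5=20
  Job (p=10,w=5): C=15, w*C=5*15=75
  Job (p=6,w=2): C=21, w*C=2*21=42
  Job (p=4,w=1): C=25, w*C=1*25=25
  Job (p=8,w=1): C=33, w*C=1*33=33
Total weighted completion time = 195

195


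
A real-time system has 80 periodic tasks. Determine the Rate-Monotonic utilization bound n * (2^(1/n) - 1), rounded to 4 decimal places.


Compute 2^(1/80) = 1.0087019838
Subtract 1: 1.0087019838 - 1 = 0.0087019838
Multiply by n: 80 * 0.0087019838 = 0.6961587040
Round to 4 dp: 0.6962

0.6962


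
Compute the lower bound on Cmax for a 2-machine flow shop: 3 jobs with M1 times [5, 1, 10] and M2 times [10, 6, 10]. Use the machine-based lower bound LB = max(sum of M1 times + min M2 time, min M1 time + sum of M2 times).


LB1 = sum(M1 times) + min(M2 times) = 16 + 6 = 22
LB2 = min(M1 times) + sum(M2 times) = 1 + 26 = 27
Lower bound = max(LB1, LB2) = max(22, 27) = 27

27


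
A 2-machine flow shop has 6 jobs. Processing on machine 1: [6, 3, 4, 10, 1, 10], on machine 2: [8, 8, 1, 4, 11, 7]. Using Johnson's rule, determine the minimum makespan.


Apply Johnson's rule:
  Group 1 (a <= b): [(5, 1, 11), (2, 3, 8), (1, 6, 8)]
  Group 2 (a > b): [(6, 10, 7), (4, 10, 4), (3, 4, 1)]
Optimal job order: [5, 2, 1, 6, 4, 3]
Schedule:
  Job 5: M1 done at 1, M2 done at 12
  Job 2: M1 done at 4, M2 done at 20
  Job 1: M1 done at 10, M2 done at 28
  Job 6: M1 done at 20, M2 done at 35
  Job 4: M1 done at 30, M2 done at 39
  Job 3: M1 done at 34, M2 done at 40
Makespan = 40

40


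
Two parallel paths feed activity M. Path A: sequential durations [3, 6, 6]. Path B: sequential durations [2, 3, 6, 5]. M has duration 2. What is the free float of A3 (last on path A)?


ES(A3) = sum of predecessors on chain A = 9
EF(A3) = ES + duration = 9 + 6 = 15
Successor of A3 is M. ES(M) = max(sum(A), sum(B)) = max(15, 16) = 16
Free float = ES(successor) - EF(current) = 16 - 15 = 1

1


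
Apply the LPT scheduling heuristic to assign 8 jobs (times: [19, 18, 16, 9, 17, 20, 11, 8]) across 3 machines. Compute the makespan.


Sort jobs in decreasing order (LPT): [20, 19, 18, 17, 16, 11, 9, 8]
Assign each job to the least loaded machine:
  Machine 1: jobs [20, 11, 9], load = 40
  Machine 2: jobs [19, 16, 8], load = 43
  Machine 3: jobs [18, 17], load = 35
Makespan = max load = 43

43


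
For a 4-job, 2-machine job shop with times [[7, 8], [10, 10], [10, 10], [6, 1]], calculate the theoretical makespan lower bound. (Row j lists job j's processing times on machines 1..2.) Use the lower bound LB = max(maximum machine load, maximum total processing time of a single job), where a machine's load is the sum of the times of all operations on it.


Machine loads:
  Machine 1: 7 + 10 + 10 + 6 = 33
  Machine 2: 8 + 10 + 10 + 1 = 29
Max machine load = 33
Job totals:
  Job 1: 15
  Job 2: 20
  Job 3: 20
  Job 4: 7
Max job total = 20
Lower bound = max(33, 20) = 33

33


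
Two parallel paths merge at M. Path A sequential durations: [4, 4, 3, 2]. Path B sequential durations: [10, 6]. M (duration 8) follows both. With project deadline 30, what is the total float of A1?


Forward pass: ES(A1) = sum of predecessors on chain A = 0
EF = ES + duration = 0 + 4 = 4
Backward pass: LF(M) = deadline = 30; LS(M) = 30 - 8 = 22
LF(A1) = LS(M) - sum(successors on chain A) = 22 - 9 = 13
LS = LF - duration = 13 - 4 = 9
Total float = LS - ES = 9 - 0 = 9

9


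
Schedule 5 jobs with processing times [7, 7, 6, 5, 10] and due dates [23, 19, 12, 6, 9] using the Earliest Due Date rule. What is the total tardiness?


Sort by due date (EDD order): [(5, 6), (10, 9), (6, 12), (7, 19), (7, 23)]
Compute completion times and tardiness:
  Job 1: p=5, d=6, C=5, tardiness=max(0,5-6)=0
  Job 2: p=10, d=9, C=15, tardiness=max(0,15-9)=6
  Job 3: p=6, d=12, C=21, tardiness=max(0,21-12)=9
  Job 4: p=7, d=19, C=28, tardiness=max(0,28-19)=9
  Job 5: p=7, d=23, C=35, tardiness=max(0,35-23)=12
Total tardiness = 36

36


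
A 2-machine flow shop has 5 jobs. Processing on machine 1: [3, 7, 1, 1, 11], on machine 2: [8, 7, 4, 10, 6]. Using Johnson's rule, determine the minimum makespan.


Apply Johnson's rule:
  Group 1 (a <= b): [(3, 1, 4), (4, 1, 10), (1, 3, 8), (2, 7, 7)]
  Group 2 (a > b): [(5, 11, 6)]
Optimal job order: [3, 4, 1, 2, 5]
Schedule:
  Job 3: M1 done at 1, M2 done at 5
  Job 4: M1 done at 2, M2 done at 15
  Job 1: M1 done at 5, M2 done at 23
  Job 2: M1 done at 12, M2 done at 30
  Job 5: M1 done at 23, M2 done at 36
Makespan = 36

36


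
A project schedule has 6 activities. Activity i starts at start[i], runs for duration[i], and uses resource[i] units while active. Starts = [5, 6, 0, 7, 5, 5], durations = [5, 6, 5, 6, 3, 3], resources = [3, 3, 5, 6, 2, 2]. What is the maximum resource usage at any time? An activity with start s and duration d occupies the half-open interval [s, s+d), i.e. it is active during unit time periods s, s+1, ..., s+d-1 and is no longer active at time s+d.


Each activity i is active on [start_i, start_i + duration_i).
Compute total resource usage per time slot:
  t=0: active resources = [5], total = 5
  t=1: active resources = [5], total = 5
  t=2: active resources = [5], total = 5
  t=3: active resources = [5], total = 5
  t=4: active resources = [5], total = 5
  t=5: active resources = [3, 2, 2], total = 7
  t=6: active resources = [3, 3, 2, 2], total = 10
  t=7: active resources = [3, 3, 6, 2, 2], total = 16
  t=8: active resources = [3, 3, 6], total = 12
  t=9: active resources = [3, 3, 6], total = 12
  t=10: active resources = [3, 6], total = 9
  t=11: active resources = [3, 6], total = 9
  t=12: active resources = [6], total = 6
Peak resource demand = 16

16


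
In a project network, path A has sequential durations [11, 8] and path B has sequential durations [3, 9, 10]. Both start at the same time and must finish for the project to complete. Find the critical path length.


Path A total = 11 + 8 = 19
Path B total = 3 + 9 + 10 = 22
Critical path = longest path = max(19, 22) = 22

22


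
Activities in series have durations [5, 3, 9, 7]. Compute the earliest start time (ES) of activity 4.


Activity 4 starts after activities 1 through 3 complete.
Predecessor durations: [5, 3, 9]
ES = 5 + 3 + 9 = 17

17


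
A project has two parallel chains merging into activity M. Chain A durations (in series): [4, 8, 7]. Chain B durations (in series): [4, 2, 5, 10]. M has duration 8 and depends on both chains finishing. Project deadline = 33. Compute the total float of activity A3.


Forward pass: ES(A3) = sum of predecessors on chain A = 12
EF = ES + duration = 12 + 7 = 19
Backward pass: LF(M) = deadline = 33; LS(M) = 33 - 8 = 25
LF(A3) = LS(M) - sum(successors on chain A) = 25 - 0 = 25
LS = LF - duration = 25 - 7 = 18
Total float = LS - ES = 18 - 12 = 6

6


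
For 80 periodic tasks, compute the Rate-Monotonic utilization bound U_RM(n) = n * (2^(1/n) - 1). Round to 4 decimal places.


Compute 2^(1/80) = 1.0087019838
Subtract 1: 1.0087019838 - 1 = 0.0087019838
Multiply by n: 80 * 0.0087019838 = 0.6961587040
Round to 4 dp: 0.6962

0.6962


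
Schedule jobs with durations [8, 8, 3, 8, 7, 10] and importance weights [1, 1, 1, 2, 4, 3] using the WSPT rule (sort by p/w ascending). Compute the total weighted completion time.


Compute p/w ratios and sort ascending (WSPT): [(7, 4), (3, 1), (10, 3), (8, 2), (8, 1), (8, 1)]
Compute weighted completion times:
  Job (p=7,w=4): C=7, w*C=4*7=28
  Job (p=3,w=1): C=10, w*C=1*10=10
  Job (p=10,w=3): C=20, w*C=3*20=60
  Job (p=8,w=2): C=28, w*C=2*28=56
  Job (p=8,w=1): C=36, w*C=1*36=36
  Job (p=8,w=1): C=44, w*C=1*44=44
Total weighted completion time = 234

234


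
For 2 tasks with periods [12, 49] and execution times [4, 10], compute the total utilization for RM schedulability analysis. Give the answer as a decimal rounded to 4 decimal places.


Compute individual utilizations (exact fractions):
  Task 1: C/T = 4/12 = 1/3 (approx. 0.3333)
  Task 2: C/T = 10/49 (approx. 0.2041)
Total utilization U = 1/3 + 10/49 = 79/147
Rounded to 4 decimal places: U = 0.5374
RM (Liu & Layland) bound for 2 tasks = 0.828427; compare with U = 79/147 (approx. 0.537415)
U <= bound, so schedulable by RM sufficient condition.

0.5374


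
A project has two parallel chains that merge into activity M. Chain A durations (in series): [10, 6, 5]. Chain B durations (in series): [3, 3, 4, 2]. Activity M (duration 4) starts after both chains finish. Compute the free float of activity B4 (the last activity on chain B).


ES(B4) = sum of predecessors on chain B = 10
EF(B4) = ES + duration = 10 + 2 = 12
Successor of B4 is M. ES(M) = max(sum(A), sum(B)) = max(21, 12) = 21
Free float = ES(successor) - EF(current) = 21 - 12 = 9

9


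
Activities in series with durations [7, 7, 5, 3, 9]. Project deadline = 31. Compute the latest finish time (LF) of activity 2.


LF(activity 2) = deadline - sum of successor durations
Successors: activities 3 through 5 with durations [5, 3, 9]
Sum of successor durations = 17
LF = 31 - 17 = 14

14


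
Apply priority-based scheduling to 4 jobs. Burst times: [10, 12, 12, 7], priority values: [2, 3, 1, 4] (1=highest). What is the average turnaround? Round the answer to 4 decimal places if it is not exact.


Sort by priority (ascending = highest first):
Order: [(1, 12), (2, 10), (3, 12), (4, 7)]
Completion times:
  Priority 1, burst=12, C=12
  Priority 2, burst=10, C=22
  Priority 3, burst=12, C=34
  Priority 4, burst=7, C=41
Average turnaround = 109/4 = 27.25

27.25


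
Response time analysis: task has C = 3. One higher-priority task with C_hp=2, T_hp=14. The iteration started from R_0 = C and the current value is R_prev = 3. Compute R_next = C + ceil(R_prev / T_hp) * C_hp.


R_next = C + ceil(R_prev / T_hp) * C_hp
ceil(3 / 14) = ceil(0.2143) = 1
Interference = 1 * 2 = 2
R_next = 3 + 2 = 5

5


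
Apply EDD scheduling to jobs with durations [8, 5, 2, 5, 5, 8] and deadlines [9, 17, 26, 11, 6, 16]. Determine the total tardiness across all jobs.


Sort by due date (EDD order): [(5, 6), (8, 9), (5, 11), (8, 16), (5, 17), (2, 26)]
Compute completion times and tardiness:
  Job 1: p=5, d=6, C=5, tardiness=max(0,5-6)=0
  Job 2: p=8, d=9, C=13, tardiness=max(0,13-9)=4
  Job 3: p=5, d=11, C=18, tardiness=max(0,18-11)=7
  Job 4: p=8, d=16, C=26, tardiness=max(0,26-16)=10
  Job 5: p=5, d=17, C=31, tardiness=max(0,31-17)=14
  Job 6: p=2, d=26, C=33, tardiness=max(0,33-26)=7
Total tardiness = 42

42


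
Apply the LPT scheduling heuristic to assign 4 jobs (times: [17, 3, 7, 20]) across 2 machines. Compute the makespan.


Sort jobs in decreasing order (LPT): [20, 17, 7, 3]
Assign each job to the least loaded machine:
  Machine 1: jobs [20, 3], load = 23
  Machine 2: jobs [17, 7], load = 24
Makespan = max load = 24

24


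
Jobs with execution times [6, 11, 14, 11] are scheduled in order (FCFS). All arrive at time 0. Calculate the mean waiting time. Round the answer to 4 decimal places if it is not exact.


FCFS order (as given): [6, 11, 14, 11]
Waiting times:
  Job 1: wait = 0
  Job 2: wait = 6
  Job 3: wait = 17
  Job 4: wait = 31
Sum of waiting times = 54
Average waiting time = 54/4 = 13.5

13.5


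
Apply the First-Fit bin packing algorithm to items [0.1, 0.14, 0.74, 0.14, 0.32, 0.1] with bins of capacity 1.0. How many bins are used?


Place items sequentially using First-Fit:
  Item 0.1 -> new Bin 1
  Item 0.14 -> Bin 1 (now 0.24)
  Item 0.74 -> Bin 1 (now 0.98)
  Item 0.14 -> new Bin 2
  Item 0.32 -> Bin 2 (now 0.46)
  Item 0.1 -> Bin 2 (now 0.56)
Total bins used = 2

2


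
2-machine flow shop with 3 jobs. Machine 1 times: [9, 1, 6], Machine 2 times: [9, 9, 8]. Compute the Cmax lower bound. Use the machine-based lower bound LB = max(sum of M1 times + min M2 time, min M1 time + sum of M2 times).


LB1 = sum(M1 times) + min(M2 times) = 16 + 8 = 24
LB2 = min(M1 times) + sum(M2 times) = 1 + 26 = 27
Lower bound = max(LB1, LB2) = max(24, 27) = 27

27


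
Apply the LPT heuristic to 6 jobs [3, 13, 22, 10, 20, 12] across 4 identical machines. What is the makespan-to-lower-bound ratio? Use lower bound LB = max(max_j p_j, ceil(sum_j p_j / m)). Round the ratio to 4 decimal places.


LPT order: [22, 20, 13, 12, 10, 3]
Machine loads after assignment: [22, 20, 16, 22]
LPT makespan = 22
Lower bound = max(max_job, ceil(total/4)) = max(22, 20) = 22
Ratio = 22 / 22 = 1.0

1.0


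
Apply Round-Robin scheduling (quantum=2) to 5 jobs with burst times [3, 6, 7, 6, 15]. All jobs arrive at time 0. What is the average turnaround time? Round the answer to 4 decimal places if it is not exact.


Time quantum = 2
Execution trace:
  J1 runs 2 units, time = 2
  J2 runs 2 units, time = 4
  J3 runs 2 units, time = 6
  J4 runs 2 units, time = 8
  J5 runs 2 units, time = 10
  J1 runs 1 units, time = 11
  J2 runs 2 units, time = 13
  J3 runs 2 units, time = 15
  J4 runs 2 units, time = 17
  J5 runs 2 units, time = 19
  J2 runs 2 units, time = 21
  J3 runs 2 units, time = 23
  J4 runs 2 units, time = 25
  J5 runs 2 units, time = 27
  J3 runs 1 units, time = 28
  J5 runs 2 units, time = 30
  J5 runs 2 units, time = 32
  J5 runs 2 units, time = 34
  J5 runs 2 units, time = 36
  J5 runs 1 units, time = 37
Finish times: [11, 21, 28, 25, 37]
Average turnaround = 122/5 = 24.4

24.4


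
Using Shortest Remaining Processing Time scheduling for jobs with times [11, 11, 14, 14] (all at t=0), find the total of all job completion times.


Since all jobs arrive at t=0, SRPT equals SPT ordering.
SPT order: [11, 11, 14, 14]
Completion times:
  Job 1: p=11, C=11
  Job 2: p=11, C=22
  Job 3: p=14, C=36
  Job 4: p=14, C=50
Total completion time = 11 + 22 + 36 + 50 = 119

119


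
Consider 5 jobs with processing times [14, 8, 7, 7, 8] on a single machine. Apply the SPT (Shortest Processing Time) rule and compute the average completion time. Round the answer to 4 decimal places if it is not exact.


Sort jobs by processing time (SPT order): [7, 7, 8, 8, 14]
Compute completion times sequentially:
  Job 1: processing = 7, completes at 7
  Job 2: processing = 7, completes at 14
  Job 3: processing = 8, completes at 22
  Job 4: processing = 8, completes at 30
  Job 5: processing = 14, completes at 44
Sum of completion times = 117
Average completion time = 117/5 = 23.4

23.4


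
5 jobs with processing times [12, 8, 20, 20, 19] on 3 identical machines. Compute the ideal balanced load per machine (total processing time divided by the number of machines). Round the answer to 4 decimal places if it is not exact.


Total processing time = 12 + 8 + 20 + 20 + 19 = 79
Number of machines = 3
Ideal balanced load = 79 / 3 = 26.3333

26.3333


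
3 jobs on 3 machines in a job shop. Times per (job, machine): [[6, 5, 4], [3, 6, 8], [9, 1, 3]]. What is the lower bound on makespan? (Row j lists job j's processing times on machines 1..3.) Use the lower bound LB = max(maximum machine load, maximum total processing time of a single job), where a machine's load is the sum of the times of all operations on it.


Machine loads:
  Machine 1: 6 + 3 + 9 = 18
  Machine 2: 5 + 6 + 1 = 12
  Machine 3: 4 + 8 + 3 = 15
Max machine load = 18
Job totals:
  Job 1: 15
  Job 2: 17
  Job 3: 13
Max job total = 17
Lower bound = max(18, 17) = 18

18


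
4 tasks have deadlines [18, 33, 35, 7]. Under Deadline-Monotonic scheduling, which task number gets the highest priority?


Sort tasks by relative deadline (ascending):
  Task 4: deadline = 7
  Task 1: deadline = 18
  Task 2: deadline = 33
  Task 3: deadline = 35
Priority order (highest first): [4, 1, 2, 3]
Highest priority task = 4

4


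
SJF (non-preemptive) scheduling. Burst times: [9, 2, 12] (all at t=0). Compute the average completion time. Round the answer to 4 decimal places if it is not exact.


SJF order (ascending): [2, 9, 12]
Completion times:
  Job 1: burst=2, C=2
  Job 2: burst=9, C=11
  Job 3: burst=12, C=23
Average completion = 36/3 = 12.0

12.0


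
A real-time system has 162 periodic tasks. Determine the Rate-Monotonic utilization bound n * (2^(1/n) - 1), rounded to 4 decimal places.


Compute 2^(1/162) = 1.0042878529
Subtract 1: 1.0042878529 - 1 = 0.0042878529
Multiply by n: 162 * 0.0042878529 = 0.6946321698
Round to 4 dp: 0.6946

0.6946


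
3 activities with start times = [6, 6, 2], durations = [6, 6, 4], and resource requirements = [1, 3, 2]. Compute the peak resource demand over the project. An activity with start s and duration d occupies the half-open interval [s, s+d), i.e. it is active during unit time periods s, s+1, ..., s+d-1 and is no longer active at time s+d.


Each activity i is active on [start_i, start_i + duration_i).
Compute total resource usage per time slot:
  t=0: active resources = [], total = 0
  t=1: active resources = [], total = 0
  t=2: active resources = [2], total = 2
  t=3: active resources = [2], total = 2
  t=4: active resources = [2], total = 2
  t=5: active resources = [2], total = 2
  t=6: active resources = [1, 3], total = 4
  t=7: active resources = [1, 3], total = 4
  t=8: active resources = [1, 3], total = 4
  t=9: active resources = [1, 3], total = 4
  t=10: active resources = [1, 3], total = 4
  t=11: active resources = [1, 3], total = 4
Peak resource demand = 4

4


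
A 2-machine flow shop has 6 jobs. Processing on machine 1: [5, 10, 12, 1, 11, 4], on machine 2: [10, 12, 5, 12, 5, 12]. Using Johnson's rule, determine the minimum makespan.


Apply Johnson's rule:
  Group 1 (a <= b): [(4, 1, 12), (6, 4, 12), (1, 5, 10), (2, 10, 12)]
  Group 2 (a > b): [(3, 12, 5), (5, 11, 5)]
Optimal job order: [4, 6, 1, 2, 3, 5]
Schedule:
  Job 4: M1 done at 1, M2 done at 13
  Job 6: M1 done at 5, M2 done at 25
  Job 1: M1 done at 10, M2 done at 35
  Job 2: M1 done at 20, M2 done at 47
  Job 3: M1 done at 32, M2 done at 52
  Job 5: M1 done at 43, M2 done at 57
Makespan = 57

57


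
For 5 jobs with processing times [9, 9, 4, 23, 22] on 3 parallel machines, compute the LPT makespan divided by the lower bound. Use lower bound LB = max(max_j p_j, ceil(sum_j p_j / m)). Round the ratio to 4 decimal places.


LPT order: [23, 22, 9, 9, 4]
Machine loads after assignment: [23, 22, 22]
LPT makespan = 23
Lower bound = max(max_job, ceil(total/3)) = max(23, 23) = 23
Ratio = 23 / 23 = 1.0

1.0


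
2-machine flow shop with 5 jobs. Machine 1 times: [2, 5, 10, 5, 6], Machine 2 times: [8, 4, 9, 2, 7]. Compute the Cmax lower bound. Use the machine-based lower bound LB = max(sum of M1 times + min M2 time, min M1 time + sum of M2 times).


LB1 = sum(M1 times) + min(M2 times) = 28 + 2 = 30
LB2 = min(M1 times) + sum(M2 times) = 2 + 30 = 32
Lower bound = max(LB1, LB2) = max(30, 32) = 32

32


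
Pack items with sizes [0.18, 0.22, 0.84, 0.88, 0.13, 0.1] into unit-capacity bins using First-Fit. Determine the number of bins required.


Place items sequentially using First-Fit:
  Item 0.18 -> new Bin 1
  Item 0.22 -> Bin 1 (now 0.4)
  Item 0.84 -> new Bin 2
  Item 0.88 -> new Bin 3
  Item 0.13 -> Bin 1 (now 0.53)
  Item 0.1 -> Bin 1 (now 0.63)
Total bins used = 3

3


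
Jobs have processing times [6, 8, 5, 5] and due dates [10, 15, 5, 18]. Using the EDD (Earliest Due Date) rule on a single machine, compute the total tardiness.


Sort by due date (EDD order): [(5, 5), (6, 10), (8, 15), (5, 18)]
Compute completion times and tardiness:
  Job 1: p=5, d=5, C=5, tardiness=max(0,5-5)=0
  Job 2: p=6, d=10, C=11, tardiness=max(0,11-10)=1
  Job 3: p=8, d=15, C=19, tardiness=max(0,19-15)=4
  Job 4: p=5, d=18, C=24, tardiness=max(0,24-18)=6
Total tardiness = 11

11


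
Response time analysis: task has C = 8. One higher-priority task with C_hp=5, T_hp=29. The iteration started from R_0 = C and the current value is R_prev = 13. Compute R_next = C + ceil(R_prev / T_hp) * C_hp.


R_next = C + ceil(R_prev / T_hp) * C_hp
ceil(13 / 29) = ceil(0.4483) = 1
Interference = 1 * 5 = 5
R_next = 8 + 5 = 13
R_next = R_prev, so the iteration has converged (response time = 13).

13


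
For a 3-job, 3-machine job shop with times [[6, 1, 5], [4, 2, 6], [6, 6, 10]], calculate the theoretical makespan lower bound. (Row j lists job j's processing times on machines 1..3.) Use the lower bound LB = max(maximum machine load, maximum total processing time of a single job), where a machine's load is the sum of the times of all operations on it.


Machine loads:
  Machine 1: 6 + 4 + 6 = 16
  Machine 2: 1 + 2 + 6 = 9
  Machine 3: 5 + 6 + 10 = 21
Max machine load = 21
Job totals:
  Job 1: 12
  Job 2: 12
  Job 3: 22
Max job total = 22
Lower bound = max(21, 22) = 22

22


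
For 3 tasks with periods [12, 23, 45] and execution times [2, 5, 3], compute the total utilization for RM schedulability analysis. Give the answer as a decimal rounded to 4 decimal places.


Compute individual utilizations (exact fractions):
  Task 1: C/T = 2/12 = 1/6 (approx. 0.1667)
  Task 2: C/T = 5/23 (approx. 0.2174)
  Task 3: C/T = 3/45 = 1/15 (approx. 0.0667)
Total utilization U = 1/6 + 5/23 + 1/15 = 311/690
Rounded to 4 decimal places: U = 0.4507
RM (Liu & Layland) bound for 3 tasks = 0.779763; compare with U = 311/690 (approx. 0.450725)
U <= bound, so schedulable by RM sufficient condition.

0.4507


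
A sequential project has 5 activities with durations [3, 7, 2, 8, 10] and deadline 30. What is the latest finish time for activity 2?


LF(activity 2) = deadline - sum of successor durations
Successors: activities 3 through 5 with durations [2, 8, 10]
Sum of successor durations = 20
LF = 30 - 20 = 10

10


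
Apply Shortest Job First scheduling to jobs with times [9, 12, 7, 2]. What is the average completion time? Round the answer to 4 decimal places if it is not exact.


SJF order (ascending): [2, 7, 9, 12]
Completion times:
  Job 1: burst=2, C=2
  Job 2: burst=7, C=9
  Job 3: burst=9, C=18
  Job 4: burst=12, C=30
Average completion = 59/4 = 14.75

14.75


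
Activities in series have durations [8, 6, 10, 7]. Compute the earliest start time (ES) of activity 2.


Activity 2 starts after activities 1 through 1 complete.
Predecessor durations: [8]
ES = 8 = 8

8


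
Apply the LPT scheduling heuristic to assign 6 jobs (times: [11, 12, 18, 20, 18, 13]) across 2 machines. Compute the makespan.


Sort jobs in decreasing order (LPT): [20, 18, 18, 13, 12, 11]
Assign each job to the least loaded machine:
  Machine 1: jobs [20, 13, 12], load = 45
  Machine 2: jobs [18, 18, 11], load = 47
Makespan = max load = 47

47


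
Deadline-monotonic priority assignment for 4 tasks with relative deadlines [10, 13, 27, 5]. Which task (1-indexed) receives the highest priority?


Sort tasks by relative deadline (ascending):
  Task 4: deadline = 5
  Task 1: deadline = 10
  Task 2: deadline = 13
  Task 3: deadline = 27
Priority order (highest first): [4, 1, 2, 3]
Highest priority task = 4

4


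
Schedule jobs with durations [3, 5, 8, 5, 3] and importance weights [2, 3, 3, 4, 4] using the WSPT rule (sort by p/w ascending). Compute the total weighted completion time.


Compute p/w ratios and sort ascending (WSPT): [(3, 4), (5, 4), (3, 2), (5, 3), (8, 3)]
Compute weighted completion times:
  Job (p=3,w=4): C=3, w*C=4*3=12
  Job (p=5,w=4): C=8, w*C=4*8=32
  Job (p=3,w=2): C=11, w*C=2*11=22
  Job (p=5,w=3): C=16, w*C=3*16=48
  Job (p=8,w=3): C=24, w*C=3*24=72
Total weighted completion time = 186

186


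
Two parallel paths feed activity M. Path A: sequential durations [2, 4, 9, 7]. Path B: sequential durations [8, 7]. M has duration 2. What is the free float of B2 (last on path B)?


ES(B2) = sum of predecessors on chain B = 8
EF(B2) = ES + duration = 8 + 7 = 15
Successor of B2 is M. ES(M) = max(sum(A), sum(B)) = max(22, 15) = 22
Free float = ES(successor) - EF(current) = 22 - 15 = 7

7


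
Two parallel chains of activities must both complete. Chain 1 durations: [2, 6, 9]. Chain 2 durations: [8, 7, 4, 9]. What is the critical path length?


Path A total = 2 + 6 + 9 = 17
Path B total = 8 + 7 + 4 + 9 = 28
Critical path = longest path = max(17, 28) = 28

28


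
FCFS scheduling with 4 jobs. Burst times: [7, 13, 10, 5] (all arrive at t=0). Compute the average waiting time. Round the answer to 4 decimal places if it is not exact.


FCFS order (as given): [7, 13, 10, 5]
Waiting times:
  Job 1: wait = 0
  Job 2: wait = 7
  Job 3: wait = 20
  Job 4: wait = 30
Sum of waiting times = 57
Average waiting time = 57/4 = 14.25

14.25


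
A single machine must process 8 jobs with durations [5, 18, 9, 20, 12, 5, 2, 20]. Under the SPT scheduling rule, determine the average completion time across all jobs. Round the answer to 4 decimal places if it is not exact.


Sort jobs by processing time (SPT order): [2, 5, 5, 9, 12, 18, 20, 20]
Compute completion times sequentially:
  Job 1: processing = 2, completes at 2
  Job 2: processing = 5, completes at 7
  Job 3: processing = 5, completes at 12
  Job 4: processing = 9, completes at 21
  Job 5: processing = 12, completes at 33
  Job 6: processing = 18, completes at 51
  Job 7: processing = 20, completes at 71
  Job 8: processing = 20, completes at 91
Sum of completion times = 288
Average completion time = 288/8 = 36.0

36.0


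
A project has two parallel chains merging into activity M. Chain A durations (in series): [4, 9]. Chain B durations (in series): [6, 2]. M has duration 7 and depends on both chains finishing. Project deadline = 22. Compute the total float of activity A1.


Forward pass: ES(A1) = sum of predecessors on chain A = 0
EF = ES + duration = 0 + 4 = 4
Backward pass: LF(M) = deadline = 22; LS(M) = 22 - 7 = 15
LF(A1) = LS(M) - sum(successors on chain A) = 15 - 9 = 6
LS = LF - duration = 6 - 4 = 2
Total float = LS - ES = 2 - 0 = 2

2


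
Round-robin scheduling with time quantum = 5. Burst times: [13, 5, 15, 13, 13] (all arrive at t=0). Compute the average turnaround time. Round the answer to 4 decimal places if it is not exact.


Time quantum = 5
Execution trace:
  J1 runs 5 units, time = 5
  J2 runs 5 units, time = 10
  J3 runs 5 units, time = 15
  J4 runs 5 units, time = 20
  J5 runs 5 units, time = 25
  J1 runs 5 units, time = 30
  J3 runs 5 units, time = 35
  J4 runs 5 units, time = 40
  J5 runs 5 units, time = 45
  J1 runs 3 units, time = 48
  J3 runs 5 units, time = 53
  J4 runs 3 units, time = 56
  J5 runs 3 units, time = 59
Finish times: [48, 10, 53, 56, 59]
Average turnaround = 226/5 = 45.2

45.2


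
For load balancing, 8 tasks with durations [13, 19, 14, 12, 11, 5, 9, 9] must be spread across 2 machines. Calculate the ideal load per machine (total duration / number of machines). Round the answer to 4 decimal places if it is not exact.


Total processing time = 13 + 19 + 14 + 12 + 11 + 5 + 9 + 9 = 92
Number of machines = 2
Ideal balanced load = 92 / 2 = 46.0

46.0


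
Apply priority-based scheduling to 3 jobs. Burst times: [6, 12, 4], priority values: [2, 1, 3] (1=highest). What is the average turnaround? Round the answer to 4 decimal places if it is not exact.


Sort by priority (ascending = highest first):
Order: [(1, 12), (2, 6), (3, 4)]
Completion times:
  Priority 1, burst=12, C=12
  Priority 2, burst=6, C=18
  Priority 3, burst=4, C=22
Average turnaround = 52/3 = 17.3333

17.3333


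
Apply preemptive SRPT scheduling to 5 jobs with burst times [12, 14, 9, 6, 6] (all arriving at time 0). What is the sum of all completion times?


Since all jobs arrive at t=0, SRPT equals SPT ordering.
SPT order: [6, 6, 9, 12, 14]
Completion times:
  Job 1: p=6, C=6
  Job 2: p=6, C=12
  Job 3: p=9, C=21
  Job 4: p=12, C=33
  Job 5: p=14, C=47
Total completion time = 6 + 12 + 21 + 33 + 47 = 119

119


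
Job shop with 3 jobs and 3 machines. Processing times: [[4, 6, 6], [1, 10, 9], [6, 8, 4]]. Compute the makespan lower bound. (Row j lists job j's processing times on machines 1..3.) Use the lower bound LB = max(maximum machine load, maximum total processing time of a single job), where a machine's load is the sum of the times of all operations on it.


Machine loads:
  Machine 1: 4 + 1 + 6 = 11
  Machine 2: 6 + 10 + 8 = 24
  Machine 3: 6 + 9 + 4 = 19
Max machine load = 24
Job totals:
  Job 1: 16
  Job 2: 20
  Job 3: 18
Max job total = 20
Lower bound = max(24, 20) = 24

24


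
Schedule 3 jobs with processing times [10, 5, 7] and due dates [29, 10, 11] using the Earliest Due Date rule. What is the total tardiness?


Sort by due date (EDD order): [(5, 10), (7, 11), (10, 29)]
Compute completion times and tardiness:
  Job 1: p=5, d=10, C=5, tardiness=max(0,5-10)=0
  Job 2: p=7, d=11, C=12, tardiness=max(0,12-11)=1
  Job 3: p=10, d=29, C=22, tardiness=max(0,22-29)=0
Total tardiness = 1

1


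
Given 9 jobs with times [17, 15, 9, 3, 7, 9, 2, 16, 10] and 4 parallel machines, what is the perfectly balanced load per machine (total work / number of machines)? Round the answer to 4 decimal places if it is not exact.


Total processing time = 17 + 15 + 9 + 3 + 7 + 9 + 2 + 16 + 10 = 88
Number of machines = 4
Ideal balanced load = 88 / 4 = 22.0

22.0


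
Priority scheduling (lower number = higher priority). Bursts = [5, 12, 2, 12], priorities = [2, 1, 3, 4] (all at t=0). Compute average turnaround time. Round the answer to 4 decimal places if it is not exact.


Sort by priority (ascending = highest first):
Order: [(1, 12), (2, 5), (3, 2), (4, 12)]
Completion times:
  Priority 1, burst=12, C=12
  Priority 2, burst=5, C=17
  Priority 3, burst=2, C=19
  Priority 4, burst=12, C=31
Average turnaround = 79/4 = 19.75

19.75


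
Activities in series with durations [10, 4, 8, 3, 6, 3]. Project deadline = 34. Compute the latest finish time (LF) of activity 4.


LF(activity 4) = deadline - sum of successor durations
Successors: activities 5 through 6 with durations [6, 3]
Sum of successor durations = 9
LF = 34 - 9 = 25

25


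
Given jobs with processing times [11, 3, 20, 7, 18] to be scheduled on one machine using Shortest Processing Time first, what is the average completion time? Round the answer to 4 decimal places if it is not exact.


Sort jobs by processing time (SPT order): [3, 7, 11, 18, 20]
Compute completion times sequentially:
  Job 1: processing = 3, completes at 3
  Job 2: processing = 7, completes at 10
  Job 3: processing = 11, completes at 21
  Job 4: processing = 18, completes at 39
  Job 5: processing = 20, completes at 59
Sum of completion times = 132
Average completion time = 132/5 = 26.4

26.4


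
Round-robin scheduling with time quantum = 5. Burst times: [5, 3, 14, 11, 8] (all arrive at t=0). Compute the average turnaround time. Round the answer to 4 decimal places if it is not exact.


Time quantum = 5
Execution trace:
  J1 runs 5 units, time = 5
  J2 runs 3 units, time = 8
  J3 runs 5 units, time = 13
  J4 runs 5 units, time = 18
  J5 runs 5 units, time = 23
  J3 runs 5 units, time = 28
  J4 runs 5 units, time = 33
  J5 runs 3 units, time = 36
  J3 runs 4 units, time = 40
  J4 runs 1 units, time = 41
Finish times: [5, 8, 40, 41, 36]
Average turnaround = 130/5 = 26.0

26.0


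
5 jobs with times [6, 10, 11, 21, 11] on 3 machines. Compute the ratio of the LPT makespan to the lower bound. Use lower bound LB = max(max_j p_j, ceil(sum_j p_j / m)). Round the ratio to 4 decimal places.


LPT order: [21, 11, 11, 10, 6]
Machine loads after assignment: [21, 21, 17]
LPT makespan = 21
Lower bound = max(max_job, ceil(total/3)) = max(21, 20) = 21
Ratio = 21 / 21 = 1.0

1.0


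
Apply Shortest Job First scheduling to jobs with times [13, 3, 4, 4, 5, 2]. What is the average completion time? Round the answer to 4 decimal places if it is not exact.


SJF order (ascending): [2, 3, 4, 4, 5, 13]
Completion times:
  Job 1: burst=2, C=2
  Job 2: burst=3, C=5
  Job 3: burst=4, C=9
  Job 4: burst=4, C=13
  Job 5: burst=5, C=18
  Job 6: burst=13, C=31
Average completion = 78/6 = 13.0

13.0


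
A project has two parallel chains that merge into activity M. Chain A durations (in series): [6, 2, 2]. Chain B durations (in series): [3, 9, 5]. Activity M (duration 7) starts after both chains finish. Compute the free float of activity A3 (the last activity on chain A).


ES(A3) = sum of predecessors on chain A = 8
EF(A3) = ES + duration = 8 + 2 = 10
Successor of A3 is M. ES(M) = max(sum(A), sum(B)) = max(10, 17) = 17
Free float = ES(successor) - EF(current) = 17 - 10 = 7

7


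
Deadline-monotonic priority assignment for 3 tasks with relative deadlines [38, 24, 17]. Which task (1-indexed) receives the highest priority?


Sort tasks by relative deadline (ascending):
  Task 3: deadline = 17
  Task 2: deadline = 24
  Task 1: deadline = 38
Priority order (highest first): [3, 2, 1]
Highest priority task = 3

3


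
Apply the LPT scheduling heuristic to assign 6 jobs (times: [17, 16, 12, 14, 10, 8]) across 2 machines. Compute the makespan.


Sort jobs in decreasing order (LPT): [17, 16, 14, 12, 10, 8]
Assign each job to the least loaded machine:
  Machine 1: jobs [17, 12, 10], load = 39
  Machine 2: jobs [16, 14, 8], load = 38
Makespan = max load = 39

39


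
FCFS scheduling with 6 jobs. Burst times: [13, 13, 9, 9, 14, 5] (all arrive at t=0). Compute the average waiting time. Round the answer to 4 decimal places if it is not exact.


FCFS order (as given): [13, 13, 9, 9, 14, 5]
Waiting times:
  Job 1: wait = 0
  Job 2: wait = 13
  Job 3: wait = 26
  Job 4: wait = 35
  Job 5: wait = 44
  Job 6: wait = 58
Sum of waiting times = 176
Average waiting time = 176/6 = 29.3333

29.3333


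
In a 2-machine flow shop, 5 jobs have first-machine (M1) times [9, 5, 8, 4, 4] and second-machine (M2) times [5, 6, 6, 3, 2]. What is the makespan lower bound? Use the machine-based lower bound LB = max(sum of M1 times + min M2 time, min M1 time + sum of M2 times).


LB1 = sum(M1 times) + min(M2 times) = 30 + 2 = 32
LB2 = min(M1 times) + sum(M2 times) = 4 + 22 = 26
Lower bound = max(LB1, LB2) = max(32, 26) = 32

32


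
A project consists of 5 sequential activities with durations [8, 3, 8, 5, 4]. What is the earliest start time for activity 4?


Activity 4 starts after activities 1 through 3 complete.
Predecessor durations: [8, 3, 8]
ES = 8 + 3 + 8 = 19

19


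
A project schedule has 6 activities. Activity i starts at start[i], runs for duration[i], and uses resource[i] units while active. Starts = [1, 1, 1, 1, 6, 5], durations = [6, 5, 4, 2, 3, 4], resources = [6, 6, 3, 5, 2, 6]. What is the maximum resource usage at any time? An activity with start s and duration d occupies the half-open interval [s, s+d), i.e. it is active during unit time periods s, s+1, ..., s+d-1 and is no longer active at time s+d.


Each activity i is active on [start_i, start_i + duration_i).
Compute total resource usage per time slot:
  t=0: active resources = [], total = 0
  t=1: active resources = [6, 6, 3, 5], total = 20
  t=2: active resources = [6, 6, 3, 5], total = 20
  t=3: active resources = [6, 6, 3], total = 15
  t=4: active resources = [6, 6, 3], total = 15
  t=5: active resources = [6, 6, 6], total = 18
  t=6: active resources = [6, 2, 6], total = 14
  t=7: active resources = [2, 6], total = 8
  t=8: active resources = [2, 6], total = 8
Peak resource demand = 20

20


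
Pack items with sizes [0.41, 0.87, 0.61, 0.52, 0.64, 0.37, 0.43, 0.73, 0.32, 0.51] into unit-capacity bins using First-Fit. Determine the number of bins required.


Place items sequentially using First-Fit:
  Item 0.41 -> new Bin 1
  Item 0.87 -> new Bin 2
  Item 0.61 -> new Bin 3
  Item 0.52 -> Bin 1 (now 0.93)
  Item 0.64 -> new Bin 4
  Item 0.37 -> Bin 3 (now 0.98)
  Item 0.43 -> new Bin 5
  Item 0.73 -> new Bin 6
  Item 0.32 -> Bin 4 (now 0.96)
  Item 0.51 -> Bin 5 (now 0.94)
Total bins used = 6

6


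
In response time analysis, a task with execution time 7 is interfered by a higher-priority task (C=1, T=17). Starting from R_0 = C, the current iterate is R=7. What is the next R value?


R_next = C + ceil(R_prev / T_hp) * C_hp
ceil(7 / 17) = ceil(0.4118) = 1
Interference = 1 * 1 = 1
R_next = 7 + 1 = 8

8


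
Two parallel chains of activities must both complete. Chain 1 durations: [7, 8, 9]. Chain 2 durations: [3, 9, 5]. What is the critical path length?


Path A total = 7 + 8 + 9 = 24
Path B total = 3 + 9 + 5 = 17
Critical path = longest path = max(24, 17) = 24

24


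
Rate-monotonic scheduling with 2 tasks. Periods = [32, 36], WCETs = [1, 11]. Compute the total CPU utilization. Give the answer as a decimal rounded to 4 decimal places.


Compute individual utilizations (exact fractions):
  Task 1: C/T = 1/32 (approx. 0.0313)
  Task 2: C/T = 11/36 (approx. 0.3056)
Total utilization U = 1/32 + 11/36 = 97/288
Rounded to 4 decimal places: U = 0.3368
RM (Liu & Layland) bound for 2 tasks = 0.828427; compare with U = 97/288 (approx. 0.336806)
U <= bound, so schedulable by RM sufficient condition.

0.3368
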